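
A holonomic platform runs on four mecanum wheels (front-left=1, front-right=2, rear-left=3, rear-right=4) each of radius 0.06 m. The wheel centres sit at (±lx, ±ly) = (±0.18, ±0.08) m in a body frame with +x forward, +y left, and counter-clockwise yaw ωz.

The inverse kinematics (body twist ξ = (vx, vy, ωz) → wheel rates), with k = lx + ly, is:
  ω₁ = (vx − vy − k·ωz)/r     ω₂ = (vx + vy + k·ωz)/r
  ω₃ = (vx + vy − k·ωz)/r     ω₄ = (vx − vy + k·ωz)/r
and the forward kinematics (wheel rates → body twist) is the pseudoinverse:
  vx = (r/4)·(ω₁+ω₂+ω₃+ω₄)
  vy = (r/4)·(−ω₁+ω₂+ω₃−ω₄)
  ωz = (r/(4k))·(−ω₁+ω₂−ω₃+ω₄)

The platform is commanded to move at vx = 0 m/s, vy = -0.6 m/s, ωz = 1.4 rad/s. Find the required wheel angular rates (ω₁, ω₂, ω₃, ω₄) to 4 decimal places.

k = lx + ly = 0.18 + 0.08 = 0.2600;  k·ωz = 0.2600·1.4 = 0.3640
ω₁ (FL) = (vx − vy − k·ωz)/r = 0.2360/0.06 = 3.9333
ω₂ (FR) = (vx + vy + k·ωz)/r = -0.2360/0.06 = -3.9333
ω₃ (RL) = (vx + vy − k·ωz)/r = -0.9640/0.06 = -16.0667
ω₄ (RR) = (vx − vy + k·ωz)/r = 0.9640/0.06 = 16.0667

(3.9333, -3.9333, -16.0667, 16.0667)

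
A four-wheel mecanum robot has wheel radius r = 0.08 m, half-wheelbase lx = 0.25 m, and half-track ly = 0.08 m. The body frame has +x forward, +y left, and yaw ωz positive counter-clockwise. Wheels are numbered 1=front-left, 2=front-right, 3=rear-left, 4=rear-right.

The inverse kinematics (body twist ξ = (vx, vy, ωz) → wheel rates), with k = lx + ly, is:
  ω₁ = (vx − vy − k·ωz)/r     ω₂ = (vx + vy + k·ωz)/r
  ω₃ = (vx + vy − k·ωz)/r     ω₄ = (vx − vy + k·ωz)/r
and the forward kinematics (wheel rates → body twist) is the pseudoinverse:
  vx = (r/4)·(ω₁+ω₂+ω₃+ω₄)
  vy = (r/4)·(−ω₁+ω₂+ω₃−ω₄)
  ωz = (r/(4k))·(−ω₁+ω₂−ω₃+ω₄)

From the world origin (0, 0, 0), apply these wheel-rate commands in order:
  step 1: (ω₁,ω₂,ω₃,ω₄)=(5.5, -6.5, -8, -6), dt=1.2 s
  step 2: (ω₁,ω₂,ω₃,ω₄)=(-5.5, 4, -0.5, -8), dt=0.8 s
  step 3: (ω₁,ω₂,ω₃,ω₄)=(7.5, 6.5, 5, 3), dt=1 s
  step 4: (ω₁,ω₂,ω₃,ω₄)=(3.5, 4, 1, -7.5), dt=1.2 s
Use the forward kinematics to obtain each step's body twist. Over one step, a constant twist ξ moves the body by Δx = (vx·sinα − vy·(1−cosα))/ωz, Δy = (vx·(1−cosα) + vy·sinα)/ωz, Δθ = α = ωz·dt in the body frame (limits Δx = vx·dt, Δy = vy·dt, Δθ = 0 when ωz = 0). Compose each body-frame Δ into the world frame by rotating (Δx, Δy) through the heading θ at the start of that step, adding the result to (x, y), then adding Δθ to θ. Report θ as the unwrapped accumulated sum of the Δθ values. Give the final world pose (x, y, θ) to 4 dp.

step 1: ξ=(vx,vy,ωz)=(-0.3000, -0.2800, -0.6061), dt=1.2 → body Δ=(-0.4460, -0.1819, -0.7273) → world pose (-0.4460, -0.1819, -0.7273)
step 2: ξ=(vx,vy,ωz)=(-0.2000, 0.3400, 0.1212), dt=0.8 → body Δ=(-0.1729, 0.2638, 0.0970) → world pose (-0.3998, 0.1301, -0.6303)
step 3: ξ=(vx,vy,ωz)=(0.4400, 0.0200, -0.1818), dt=1.0 → body Δ=(0.4394, -0.0200, -0.1818) → world pose (-0.0566, -0.1450, -0.8121)
step 4: ξ=(vx,vy,ωz)=(0.0200, 0.1800, -0.4848), dt=1.2 → body Δ=(0.0838, 0.1972, -0.5818) → world pose (0.1442, -0.0701, -1.3939)

(0.1442, -0.0701, -1.3939)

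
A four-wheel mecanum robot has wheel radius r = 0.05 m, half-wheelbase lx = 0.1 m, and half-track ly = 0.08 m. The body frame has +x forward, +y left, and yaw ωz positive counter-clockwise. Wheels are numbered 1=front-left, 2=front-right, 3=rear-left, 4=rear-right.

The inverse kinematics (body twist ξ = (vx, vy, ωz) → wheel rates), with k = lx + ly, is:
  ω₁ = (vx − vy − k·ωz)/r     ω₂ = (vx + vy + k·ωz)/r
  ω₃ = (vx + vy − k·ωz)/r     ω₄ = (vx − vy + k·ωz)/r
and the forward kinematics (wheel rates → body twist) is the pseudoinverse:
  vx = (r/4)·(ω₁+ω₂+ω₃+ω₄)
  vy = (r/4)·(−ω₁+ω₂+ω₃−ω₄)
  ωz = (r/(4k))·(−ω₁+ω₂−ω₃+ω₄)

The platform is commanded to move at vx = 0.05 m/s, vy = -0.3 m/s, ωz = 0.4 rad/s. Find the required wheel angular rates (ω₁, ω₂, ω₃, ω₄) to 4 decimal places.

(5.5600, -3.5600, -6.4400, 8.4400)

k = lx + ly = 0.1 + 0.08 = 0.1800;  k·ωz = 0.1800·0.4 = 0.0720
ω₁ (FL) = (vx − vy − k·ωz)/r = 0.2780/0.05 = 5.5600
ω₂ (FR) = (vx + vy + k·ωz)/r = -0.1780/0.05 = -3.5600
ω₃ (RL) = (vx + vy − k·ωz)/r = -0.3220/0.05 = -6.4400
ω₄ (RR) = (vx − vy + k·ωz)/r = 0.4220/0.05 = 8.4400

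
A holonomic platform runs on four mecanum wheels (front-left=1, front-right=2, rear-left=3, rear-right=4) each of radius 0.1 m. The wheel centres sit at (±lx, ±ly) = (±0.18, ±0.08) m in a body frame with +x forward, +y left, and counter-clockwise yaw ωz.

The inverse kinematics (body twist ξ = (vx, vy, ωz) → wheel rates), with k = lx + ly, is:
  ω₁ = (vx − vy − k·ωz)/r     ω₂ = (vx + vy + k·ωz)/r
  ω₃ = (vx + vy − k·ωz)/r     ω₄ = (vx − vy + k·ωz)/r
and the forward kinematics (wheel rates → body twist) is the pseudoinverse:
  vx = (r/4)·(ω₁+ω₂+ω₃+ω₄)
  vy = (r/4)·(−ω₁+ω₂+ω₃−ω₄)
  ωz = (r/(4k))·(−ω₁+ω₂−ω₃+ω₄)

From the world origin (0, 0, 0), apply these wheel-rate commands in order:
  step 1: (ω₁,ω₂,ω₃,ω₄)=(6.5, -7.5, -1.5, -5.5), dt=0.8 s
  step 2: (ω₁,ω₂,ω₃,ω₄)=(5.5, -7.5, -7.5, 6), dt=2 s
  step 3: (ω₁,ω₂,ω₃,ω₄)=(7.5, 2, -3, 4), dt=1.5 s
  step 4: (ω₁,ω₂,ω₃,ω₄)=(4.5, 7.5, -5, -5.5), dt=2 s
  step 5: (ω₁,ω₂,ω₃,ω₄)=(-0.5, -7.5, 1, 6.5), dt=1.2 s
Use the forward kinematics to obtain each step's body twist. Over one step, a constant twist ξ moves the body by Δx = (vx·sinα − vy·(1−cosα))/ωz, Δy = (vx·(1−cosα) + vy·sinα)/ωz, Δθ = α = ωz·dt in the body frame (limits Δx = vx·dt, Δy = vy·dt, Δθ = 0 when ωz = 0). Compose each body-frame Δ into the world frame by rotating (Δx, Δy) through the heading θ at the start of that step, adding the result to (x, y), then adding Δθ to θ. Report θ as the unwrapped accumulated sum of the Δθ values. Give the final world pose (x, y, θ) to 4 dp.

step 1: ξ=(vx,vy,ωz)=(-0.2000, -0.2500, -1.7308), dt=0.8 → body Δ=(-0.2313, -0.0478, -1.3846) → world pose (-0.2313, -0.0478, -1.3846)
step 2: ξ=(vx,vy,ωz)=(-0.0875, -0.6625, 0.0481), dt=2.0 → body Δ=(-0.1111, -1.3314, 0.0962) → world pose (-1.5602, -0.1851, -1.2885)
step 3: ξ=(vx,vy,ωz)=(0.2625, -0.3125, 0.1442), dt=1.5 → body Δ=(0.4412, -0.4227, 0.2163) → world pose (-1.8432, -0.7266, -1.0721)
step 4: ξ=(vx,vy,ωz)=(0.0375, 0.0875, 0.2404), dt=2.0 → body Δ=(0.0309, 0.1860, 0.4808) → world pose (-1.6651, -0.6647, -0.5913)
step 5: ξ=(vx,vy,ωz)=(-0.0125, -0.3125, -0.1442), dt=1.2 → body Δ=(-0.0473, -0.3718, -0.1731) → world pose (-1.9116, -0.9470, -0.7644)

(-1.9116, -0.9470, -0.7644)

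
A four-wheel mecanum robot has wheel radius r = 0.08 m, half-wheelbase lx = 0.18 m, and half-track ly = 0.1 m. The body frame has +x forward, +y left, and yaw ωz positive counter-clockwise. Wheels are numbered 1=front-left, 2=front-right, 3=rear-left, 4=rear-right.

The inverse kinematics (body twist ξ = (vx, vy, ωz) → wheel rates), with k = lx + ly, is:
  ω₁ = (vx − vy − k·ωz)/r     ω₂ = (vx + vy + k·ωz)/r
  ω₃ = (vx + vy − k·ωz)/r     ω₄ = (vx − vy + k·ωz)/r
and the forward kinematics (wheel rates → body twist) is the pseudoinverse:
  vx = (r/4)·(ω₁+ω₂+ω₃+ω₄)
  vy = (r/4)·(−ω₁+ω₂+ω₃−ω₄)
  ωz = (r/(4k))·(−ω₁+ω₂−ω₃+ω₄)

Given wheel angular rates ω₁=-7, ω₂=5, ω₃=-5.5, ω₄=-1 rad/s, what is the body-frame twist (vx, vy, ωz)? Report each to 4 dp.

k = lx + ly = 0.18 + 0.1 = 0.2800
ω₁+ω₂+ω₃+ω₄ = -8.5000  →  vx = (0.08/4)·-8.5000 = -0.1700
−ω₁+ω₂+ω₃−ω₄ = 7.5000  →  vy = (0.08/4)·7.5000 = 0.1500
−ω₁+ω₂−ω₃+ω₄ = 16.5000  →  ωz = (0.08/1.1200)·16.5000 = 1.1786

(-0.1700, 0.1500, 1.1786)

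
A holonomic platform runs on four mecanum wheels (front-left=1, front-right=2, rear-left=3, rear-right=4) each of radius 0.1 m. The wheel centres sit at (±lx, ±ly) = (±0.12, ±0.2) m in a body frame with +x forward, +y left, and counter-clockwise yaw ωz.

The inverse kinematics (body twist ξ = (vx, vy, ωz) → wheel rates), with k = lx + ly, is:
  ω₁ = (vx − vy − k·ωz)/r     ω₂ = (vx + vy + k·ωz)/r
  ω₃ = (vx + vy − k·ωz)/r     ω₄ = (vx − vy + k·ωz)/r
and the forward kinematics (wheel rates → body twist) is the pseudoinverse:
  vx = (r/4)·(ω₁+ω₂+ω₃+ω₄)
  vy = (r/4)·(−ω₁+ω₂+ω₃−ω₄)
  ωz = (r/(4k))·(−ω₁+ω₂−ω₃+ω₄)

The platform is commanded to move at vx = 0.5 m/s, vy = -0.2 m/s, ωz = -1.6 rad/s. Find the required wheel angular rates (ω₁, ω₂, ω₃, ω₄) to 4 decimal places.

(12.1200, -2.1200, 8.1200, 1.8800)

k = lx + ly = 0.12 + 0.2 = 0.3200;  k·ωz = 0.3200·-1.6 = -0.5120
ω₁ (FL) = (vx − vy − k·ωz)/r = 1.2120/0.1 = 12.1200
ω₂ (FR) = (vx + vy + k·ωz)/r = -0.2120/0.1 = -2.1200
ω₃ (RL) = (vx + vy − k·ωz)/r = 0.8120/0.1 = 8.1200
ω₄ (RR) = (vx − vy + k·ωz)/r = 0.1880/0.1 = 1.8800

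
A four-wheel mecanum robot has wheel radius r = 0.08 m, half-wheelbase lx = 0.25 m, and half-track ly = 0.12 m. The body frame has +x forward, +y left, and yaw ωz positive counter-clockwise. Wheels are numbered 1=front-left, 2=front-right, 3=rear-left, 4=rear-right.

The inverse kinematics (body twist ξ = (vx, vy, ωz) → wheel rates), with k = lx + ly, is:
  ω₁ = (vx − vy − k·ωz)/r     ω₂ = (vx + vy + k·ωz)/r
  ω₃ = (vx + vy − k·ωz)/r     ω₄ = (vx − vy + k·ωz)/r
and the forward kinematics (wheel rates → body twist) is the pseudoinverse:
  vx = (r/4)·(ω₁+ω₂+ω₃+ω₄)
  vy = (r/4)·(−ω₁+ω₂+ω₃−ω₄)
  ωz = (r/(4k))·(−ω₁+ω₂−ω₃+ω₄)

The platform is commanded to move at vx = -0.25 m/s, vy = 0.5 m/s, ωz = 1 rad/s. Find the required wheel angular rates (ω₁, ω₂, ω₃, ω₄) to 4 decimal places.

k = lx + ly = 0.25 + 0.12 = 0.3700;  k·ωz = 0.3700·1 = 0.3700
ω₁ (FL) = (vx − vy − k·ωz)/r = -1.1200/0.08 = -14.0000
ω₂ (FR) = (vx + vy + k·ωz)/r = 0.6200/0.08 = 7.7500
ω₃ (RL) = (vx + vy − k·ωz)/r = -0.1200/0.08 = -1.5000
ω₄ (RR) = (vx − vy + k·ωz)/r = -0.3800/0.08 = -4.7500

(-14.0000, 7.7500, -1.5000, -4.7500)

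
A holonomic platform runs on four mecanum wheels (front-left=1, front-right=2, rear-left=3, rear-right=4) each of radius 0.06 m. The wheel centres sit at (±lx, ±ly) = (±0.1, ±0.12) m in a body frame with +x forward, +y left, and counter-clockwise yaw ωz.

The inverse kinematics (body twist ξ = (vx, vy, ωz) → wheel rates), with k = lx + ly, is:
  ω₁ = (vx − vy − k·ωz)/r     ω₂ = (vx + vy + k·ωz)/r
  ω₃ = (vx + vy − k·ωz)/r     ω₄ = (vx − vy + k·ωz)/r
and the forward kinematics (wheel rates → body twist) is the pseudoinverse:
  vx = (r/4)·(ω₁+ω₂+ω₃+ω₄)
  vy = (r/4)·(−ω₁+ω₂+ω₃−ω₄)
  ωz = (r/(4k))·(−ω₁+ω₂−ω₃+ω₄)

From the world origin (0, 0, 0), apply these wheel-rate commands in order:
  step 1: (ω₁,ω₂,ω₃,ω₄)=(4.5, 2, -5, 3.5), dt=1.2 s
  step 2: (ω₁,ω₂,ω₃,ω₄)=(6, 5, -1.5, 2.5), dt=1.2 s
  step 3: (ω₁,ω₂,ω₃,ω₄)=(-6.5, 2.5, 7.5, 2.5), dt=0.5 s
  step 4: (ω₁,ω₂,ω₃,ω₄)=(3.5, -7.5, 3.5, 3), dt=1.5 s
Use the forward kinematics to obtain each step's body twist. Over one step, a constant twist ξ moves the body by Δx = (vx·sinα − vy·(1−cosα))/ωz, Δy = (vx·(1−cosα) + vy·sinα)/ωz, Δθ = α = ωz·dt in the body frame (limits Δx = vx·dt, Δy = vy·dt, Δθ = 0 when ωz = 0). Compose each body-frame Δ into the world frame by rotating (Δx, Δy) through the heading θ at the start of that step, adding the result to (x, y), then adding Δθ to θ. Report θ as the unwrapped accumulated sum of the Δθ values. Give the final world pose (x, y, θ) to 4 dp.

(0.4310, -0.2117, -0.3034)

step 1: ξ=(vx,vy,ωz)=(0.0750, -0.1650, 0.4091), dt=1.2 → body Δ=(0.1341, -0.1685, 0.4909) → world pose (0.1341, -0.1685, 0.4909)
step 2: ξ=(vx,vy,ωz)=(0.1800, -0.0750, 0.2045), dt=1.2 → body Δ=(0.2248, -0.0627, 0.2455) → world pose (0.3619, -0.1178, 0.7364)
step 3: ξ=(vx,vy,ωz)=(0.0900, 0.2100, 0.2727), dt=0.5 → body Δ=(0.0377, 0.1077, 0.1364) → world pose (0.3175, -0.0127, 0.8727)
step 4: ξ=(vx,vy,ωz)=(0.0375, -0.1575, -0.7841), dt=1.5 → body Δ=(-0.0795, -0.2149, -1.1761) → world pose (0.4310, -0.2117, -0.3034)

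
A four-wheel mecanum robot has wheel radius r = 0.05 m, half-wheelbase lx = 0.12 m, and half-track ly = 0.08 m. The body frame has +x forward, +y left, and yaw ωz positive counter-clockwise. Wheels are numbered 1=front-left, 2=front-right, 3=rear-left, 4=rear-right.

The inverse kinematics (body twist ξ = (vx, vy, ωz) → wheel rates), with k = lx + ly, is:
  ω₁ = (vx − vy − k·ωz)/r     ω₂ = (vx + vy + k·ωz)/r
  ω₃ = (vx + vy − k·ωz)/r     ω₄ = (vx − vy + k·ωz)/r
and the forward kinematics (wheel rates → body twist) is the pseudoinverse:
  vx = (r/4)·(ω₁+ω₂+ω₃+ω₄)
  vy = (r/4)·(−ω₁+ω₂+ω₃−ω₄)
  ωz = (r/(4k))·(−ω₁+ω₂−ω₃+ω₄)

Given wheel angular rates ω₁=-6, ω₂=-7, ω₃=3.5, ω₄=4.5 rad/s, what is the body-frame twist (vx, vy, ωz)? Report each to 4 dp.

k = lx + ly = 0.12 + 0.08 = 0.2000
ω₁+ω₂+ω₃+ω₄ = -5.0000  →  vx = (0.05/4)·-5.0000 = -0.0625
−ω₁+ω₂+ω₃−ω₄ = -2.0000  →  vy = (0.05/4)·-2.0000 = -0.0250
−ω₁+ω₂−ω₃+ω₄ = 0.0000  →  ωz = (0.05/0.8000)·0.0000 = 0.0000

(-0.0625, -0.0250, 0.0000)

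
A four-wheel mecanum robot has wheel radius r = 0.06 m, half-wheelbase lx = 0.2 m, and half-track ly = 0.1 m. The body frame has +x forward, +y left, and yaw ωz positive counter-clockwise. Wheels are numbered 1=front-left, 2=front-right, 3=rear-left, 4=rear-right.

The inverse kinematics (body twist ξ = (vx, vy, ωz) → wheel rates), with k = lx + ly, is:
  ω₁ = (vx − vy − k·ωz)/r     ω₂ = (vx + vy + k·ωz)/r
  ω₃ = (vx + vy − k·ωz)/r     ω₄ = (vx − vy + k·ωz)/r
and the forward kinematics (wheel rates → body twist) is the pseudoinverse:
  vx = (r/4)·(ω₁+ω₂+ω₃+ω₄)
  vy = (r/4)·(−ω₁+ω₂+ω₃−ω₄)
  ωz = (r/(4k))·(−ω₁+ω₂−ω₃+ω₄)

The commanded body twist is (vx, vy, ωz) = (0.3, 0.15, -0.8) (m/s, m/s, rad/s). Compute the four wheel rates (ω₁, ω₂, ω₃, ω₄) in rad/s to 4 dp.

k = lx + ly = 0.2 + 0.1 = 0.3000;  k·ωz = 0.3000·-0.8 = -0.2400
ω₁ (FL) = (vx − vy − k·ωz)/r = 0.3900/0.06 = 6.5000
ω₂ (FR) = (vx + vy + k·ωz)/r = 0.2100/0.06 = 3.5000
ω₃ (RL) = (vx + vy − k·ωz)/r = 0.6900/0.06 = 11.5000
ω₄ (RR) = (vx − vy + k·ωz)/r = -0.0900/0.06 = -1.5000

(6.5000, 3.5000, 11.5000, -1.5000)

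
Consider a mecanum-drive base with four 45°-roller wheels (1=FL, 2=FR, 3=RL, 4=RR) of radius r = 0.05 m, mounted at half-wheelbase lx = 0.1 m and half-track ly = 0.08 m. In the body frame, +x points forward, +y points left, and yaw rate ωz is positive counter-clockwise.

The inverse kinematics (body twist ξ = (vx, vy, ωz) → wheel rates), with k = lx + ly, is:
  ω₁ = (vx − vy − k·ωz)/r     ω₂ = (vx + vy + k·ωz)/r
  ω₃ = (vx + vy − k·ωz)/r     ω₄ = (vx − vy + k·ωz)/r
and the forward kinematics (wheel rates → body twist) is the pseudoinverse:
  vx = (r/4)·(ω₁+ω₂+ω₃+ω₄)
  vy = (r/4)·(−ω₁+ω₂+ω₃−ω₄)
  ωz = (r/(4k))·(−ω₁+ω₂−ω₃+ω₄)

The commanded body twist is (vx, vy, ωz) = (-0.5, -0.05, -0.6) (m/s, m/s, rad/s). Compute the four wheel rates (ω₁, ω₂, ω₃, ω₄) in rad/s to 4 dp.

k = lx + ly = 0.1 + 0.08 = 0.1800;  k·ωz = 0.1800·-0.6 = -0.1080
ω₁ (FL) = (vx − vy − k·ωz)/r = -0.3420/0.05 = -6.8400
ω₂ (FR) = (vx + vy + k·ωz)/r = -0.6580/0.05 = -13.1600
ω₃ (RL) = (vx + vy − k·ωz)/r = -0.4420/0.05 = -8.8400
ω₄ (RR) = (vx − vy + k·ωz)/r = -0.5580/0.05 = -11.1600

(-6.8400, -13.1600, -8.8400, -11.1600)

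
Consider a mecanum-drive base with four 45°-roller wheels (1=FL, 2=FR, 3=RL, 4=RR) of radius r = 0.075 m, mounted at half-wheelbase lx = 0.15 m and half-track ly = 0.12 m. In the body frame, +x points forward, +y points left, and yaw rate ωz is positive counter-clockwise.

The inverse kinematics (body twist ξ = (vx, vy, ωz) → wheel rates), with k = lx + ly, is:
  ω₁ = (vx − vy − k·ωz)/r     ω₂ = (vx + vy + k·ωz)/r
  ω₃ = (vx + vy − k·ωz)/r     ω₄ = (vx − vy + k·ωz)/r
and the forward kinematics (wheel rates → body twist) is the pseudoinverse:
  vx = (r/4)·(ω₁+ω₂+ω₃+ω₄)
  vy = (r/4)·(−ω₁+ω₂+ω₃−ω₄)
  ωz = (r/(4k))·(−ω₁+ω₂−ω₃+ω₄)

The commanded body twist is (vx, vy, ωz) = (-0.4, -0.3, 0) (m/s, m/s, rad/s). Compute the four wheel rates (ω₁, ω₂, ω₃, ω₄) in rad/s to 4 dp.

k = lx + ly = 0.15 + 0.12 = 0.2700;  k·ωz = 0.2700·0 = 0.0000
ω₁ (FL) = (vx − vy − k·ωz)/r = -0.1000/0.075 = -1.3333
ω₂ (FR) = (vx + vy + k·ωz)/r = -0.7000/0.075 = -9.3333
ω₃ (RL) = (vx + vy − k·ωz)/r = -0.7000/0.075 = -9.3333
ω₄ (RR) = (vx − vy + k·ωz)/r = -0.1000/0.075 = -1.3333

(-1.3333, -9.3333, -9.3333, -1.3333)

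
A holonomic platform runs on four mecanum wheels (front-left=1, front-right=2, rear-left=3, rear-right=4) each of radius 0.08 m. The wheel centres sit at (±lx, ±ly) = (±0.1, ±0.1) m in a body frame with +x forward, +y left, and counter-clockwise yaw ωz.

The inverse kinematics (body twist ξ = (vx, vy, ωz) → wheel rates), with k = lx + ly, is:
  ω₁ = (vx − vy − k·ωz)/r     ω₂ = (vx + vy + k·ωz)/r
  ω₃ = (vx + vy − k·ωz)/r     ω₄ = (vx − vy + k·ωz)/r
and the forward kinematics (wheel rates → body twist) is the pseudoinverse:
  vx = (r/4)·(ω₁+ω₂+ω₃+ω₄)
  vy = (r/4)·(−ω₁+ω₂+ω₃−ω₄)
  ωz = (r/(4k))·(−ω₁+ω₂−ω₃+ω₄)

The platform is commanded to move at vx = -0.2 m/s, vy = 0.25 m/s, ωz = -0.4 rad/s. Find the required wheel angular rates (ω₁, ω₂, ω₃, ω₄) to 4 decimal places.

k = lx + ly = 0.1 + 0.1 = 0.2000;  k·ωz = 0.2000·-0.4 = -0.0800
ω₁ (FL) = (vx − vy − k·ωz)/r = -0.3700/0.08 = -4.6250
ω₂ (FR) = (vx + vy + k·ωz)/r = -0.0300/0.08 = -0.3750
ω₃ (RL) = (vx + vy − k·ωz)/r = 0.1300/0.08 = 1.6250
ω₄ (RR) = (vx − vy + k·ωz)/r = -0.5300/0.08 = -6.6250

(-4.6250, -0.3750, 1.6250, -6.6250)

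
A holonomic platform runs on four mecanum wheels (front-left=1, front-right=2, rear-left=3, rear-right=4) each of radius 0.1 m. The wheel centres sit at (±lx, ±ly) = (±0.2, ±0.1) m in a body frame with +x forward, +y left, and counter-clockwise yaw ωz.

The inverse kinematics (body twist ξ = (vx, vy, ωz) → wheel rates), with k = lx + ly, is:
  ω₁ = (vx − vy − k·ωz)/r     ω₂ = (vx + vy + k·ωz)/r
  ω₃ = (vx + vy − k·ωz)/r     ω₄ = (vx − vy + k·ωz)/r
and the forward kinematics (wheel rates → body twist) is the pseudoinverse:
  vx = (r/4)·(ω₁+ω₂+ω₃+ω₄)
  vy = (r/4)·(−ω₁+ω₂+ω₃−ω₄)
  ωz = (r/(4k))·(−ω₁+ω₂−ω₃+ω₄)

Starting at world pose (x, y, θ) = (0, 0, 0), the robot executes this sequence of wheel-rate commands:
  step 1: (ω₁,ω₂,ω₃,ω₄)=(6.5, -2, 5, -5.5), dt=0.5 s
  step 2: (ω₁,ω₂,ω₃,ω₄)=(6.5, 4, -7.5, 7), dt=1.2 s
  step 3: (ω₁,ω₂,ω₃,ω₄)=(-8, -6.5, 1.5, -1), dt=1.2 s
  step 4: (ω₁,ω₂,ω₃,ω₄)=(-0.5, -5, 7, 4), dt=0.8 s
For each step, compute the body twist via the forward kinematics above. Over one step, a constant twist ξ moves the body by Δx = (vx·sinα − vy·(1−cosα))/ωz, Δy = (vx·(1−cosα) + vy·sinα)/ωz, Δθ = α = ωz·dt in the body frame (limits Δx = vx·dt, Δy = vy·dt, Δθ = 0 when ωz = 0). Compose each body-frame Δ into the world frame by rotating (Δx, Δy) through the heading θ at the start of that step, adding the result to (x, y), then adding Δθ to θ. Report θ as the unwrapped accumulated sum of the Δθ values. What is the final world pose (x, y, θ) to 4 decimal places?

step 1: ξ=(vx,vy,ωz)=(0.1000, 0.0500, -1.5833), dt=0.5 → body Δ=(0.0543, 0.0037, -0.7917) → world pose (0.0543, 0.0037, -0.7917)
step 2: ξ=(vx,vy,ωz)=(0.2500, -0.4250, 1.0000), dt=1.2 → body Δ=(0.5040, -0.2367, 1.2000) → world pose (0.2401, -0.5212, 0.4083)
step 3: ξ=(vx,vy,ωz)=(-0.3500, 0.1000, -0.0833), dt=1.2 → body Δ=(-0.4133, 0.1408, -0.1000) → world pose (-0.1952, -0.5562, 0.3083)
step 4: ξ=(vx,vy,ωz)=(0.1375, -0.0375, -0.6250), dt=0.8 → body Δ=(0.0981, -0.0557, -0.5000) → world pose (-0.0848, -0.5794, -0.1917)

(-0.0848, -0.5794, -0.1917)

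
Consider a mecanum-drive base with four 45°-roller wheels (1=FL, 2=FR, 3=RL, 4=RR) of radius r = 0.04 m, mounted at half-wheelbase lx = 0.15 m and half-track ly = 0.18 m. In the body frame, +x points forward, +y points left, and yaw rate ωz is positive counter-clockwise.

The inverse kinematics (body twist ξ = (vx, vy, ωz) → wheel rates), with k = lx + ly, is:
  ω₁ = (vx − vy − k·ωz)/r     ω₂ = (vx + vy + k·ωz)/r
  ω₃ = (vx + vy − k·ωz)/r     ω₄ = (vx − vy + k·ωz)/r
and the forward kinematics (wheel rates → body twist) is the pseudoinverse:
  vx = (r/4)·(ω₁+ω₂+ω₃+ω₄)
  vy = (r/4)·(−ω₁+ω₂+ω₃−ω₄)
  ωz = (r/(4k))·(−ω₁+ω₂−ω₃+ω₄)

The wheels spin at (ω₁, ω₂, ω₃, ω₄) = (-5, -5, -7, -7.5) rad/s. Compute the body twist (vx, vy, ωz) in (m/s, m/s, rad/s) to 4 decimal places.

k = lx + ly = 0.15 + 0.18 = 0.3300
ω₁+ω₂+ω₃+ω₄ = -24.5000  →  vx = (0.04/4)·-24.5000 = -0.2450
−ω₁+ω₂+ω₃−ω₄ = 0.5000  →  vy = (0.04/4)·0.5000 = 0.0050
−ω₁+ω₂−ω₃+ω₄ = -0.5000  →  ωz = (0.04/1.3200)·-0.5000 = -0.0152

(-0.2450, 0.0050, -0.0152)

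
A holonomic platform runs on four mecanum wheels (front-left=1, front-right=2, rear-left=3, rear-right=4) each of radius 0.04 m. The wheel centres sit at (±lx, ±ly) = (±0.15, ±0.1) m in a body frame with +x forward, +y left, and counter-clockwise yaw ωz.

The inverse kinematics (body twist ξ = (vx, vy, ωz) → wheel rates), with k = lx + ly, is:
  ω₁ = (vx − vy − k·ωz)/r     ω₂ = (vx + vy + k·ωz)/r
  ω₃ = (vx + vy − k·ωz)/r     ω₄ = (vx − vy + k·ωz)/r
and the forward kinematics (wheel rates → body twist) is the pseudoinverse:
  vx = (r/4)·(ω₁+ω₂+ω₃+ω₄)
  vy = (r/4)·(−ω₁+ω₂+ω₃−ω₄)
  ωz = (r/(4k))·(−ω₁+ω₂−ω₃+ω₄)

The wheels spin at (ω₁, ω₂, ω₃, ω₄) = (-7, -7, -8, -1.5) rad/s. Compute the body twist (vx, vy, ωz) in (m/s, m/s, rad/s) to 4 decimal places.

k = lx + ly = 0.15 + 0.1 = 0.2500
ω₁+ω₂+ω₃+ω₄ = -23.5000  →  vx = (0.04/4)·-23.5000 = -0.2350
−ω₁+ω₂+ω₃−ω₄ = -6.5000  →  vy = (0.04/4)·-6.5000 = -0.0650
−ω₁+ω₂−ω₃+ω₄ = 6.5000  →  ωz = (0.04/1.0000)·6.5000 = 0.2600

(-0.2350, -0.0650, 0.2600)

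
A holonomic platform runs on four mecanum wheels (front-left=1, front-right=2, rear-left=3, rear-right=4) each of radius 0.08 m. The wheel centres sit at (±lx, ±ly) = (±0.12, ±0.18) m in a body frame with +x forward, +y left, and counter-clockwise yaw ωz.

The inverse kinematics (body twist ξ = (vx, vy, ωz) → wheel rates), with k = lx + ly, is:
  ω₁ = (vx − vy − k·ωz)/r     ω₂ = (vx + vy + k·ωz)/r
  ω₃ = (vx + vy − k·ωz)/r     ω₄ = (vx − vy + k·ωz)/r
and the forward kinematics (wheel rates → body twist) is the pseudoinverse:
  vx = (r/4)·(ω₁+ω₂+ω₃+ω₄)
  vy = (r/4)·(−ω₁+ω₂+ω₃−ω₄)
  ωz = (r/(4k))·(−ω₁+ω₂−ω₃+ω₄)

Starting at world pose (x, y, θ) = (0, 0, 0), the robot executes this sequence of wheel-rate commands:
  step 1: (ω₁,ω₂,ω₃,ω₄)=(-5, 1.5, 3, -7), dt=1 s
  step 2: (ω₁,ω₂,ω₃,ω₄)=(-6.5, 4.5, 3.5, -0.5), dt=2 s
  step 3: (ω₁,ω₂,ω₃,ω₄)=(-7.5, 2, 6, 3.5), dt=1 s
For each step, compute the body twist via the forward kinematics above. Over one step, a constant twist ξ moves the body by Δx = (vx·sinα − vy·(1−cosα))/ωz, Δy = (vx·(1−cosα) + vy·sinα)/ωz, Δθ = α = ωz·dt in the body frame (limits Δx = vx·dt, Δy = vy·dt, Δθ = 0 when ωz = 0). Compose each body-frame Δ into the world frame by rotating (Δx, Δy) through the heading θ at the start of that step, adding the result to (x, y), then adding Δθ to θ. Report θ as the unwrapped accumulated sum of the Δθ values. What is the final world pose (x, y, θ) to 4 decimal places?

step 1: ξ=(vx,vy,ωz)=(-0.1500, 0.3300, -0.2333), dt=1.0 → body Δ=(-0.1103, 0.3444, -0.2333) → world pose (-0.1103, 0.3444, -0.2333)
step 2: ξ=(vx,vy,ωz)=(0.0200, 0.3000, 0.4667), dt=2.0 → body Δ=(-0.2258, 0.5340, 0.9333) → world pose (-0.2066, 0.9161, 0.7000)
step 3: ξ=(vx,vy,ωz)=(0.0800, 0.2400, 0.4667), dt=1.0 → body Δ=(0.0221, 0.2497, 0.4667) → world pose (-0.3505, 1.1214, 1.1667)

(-0.3505, 1.1214, 1.1667)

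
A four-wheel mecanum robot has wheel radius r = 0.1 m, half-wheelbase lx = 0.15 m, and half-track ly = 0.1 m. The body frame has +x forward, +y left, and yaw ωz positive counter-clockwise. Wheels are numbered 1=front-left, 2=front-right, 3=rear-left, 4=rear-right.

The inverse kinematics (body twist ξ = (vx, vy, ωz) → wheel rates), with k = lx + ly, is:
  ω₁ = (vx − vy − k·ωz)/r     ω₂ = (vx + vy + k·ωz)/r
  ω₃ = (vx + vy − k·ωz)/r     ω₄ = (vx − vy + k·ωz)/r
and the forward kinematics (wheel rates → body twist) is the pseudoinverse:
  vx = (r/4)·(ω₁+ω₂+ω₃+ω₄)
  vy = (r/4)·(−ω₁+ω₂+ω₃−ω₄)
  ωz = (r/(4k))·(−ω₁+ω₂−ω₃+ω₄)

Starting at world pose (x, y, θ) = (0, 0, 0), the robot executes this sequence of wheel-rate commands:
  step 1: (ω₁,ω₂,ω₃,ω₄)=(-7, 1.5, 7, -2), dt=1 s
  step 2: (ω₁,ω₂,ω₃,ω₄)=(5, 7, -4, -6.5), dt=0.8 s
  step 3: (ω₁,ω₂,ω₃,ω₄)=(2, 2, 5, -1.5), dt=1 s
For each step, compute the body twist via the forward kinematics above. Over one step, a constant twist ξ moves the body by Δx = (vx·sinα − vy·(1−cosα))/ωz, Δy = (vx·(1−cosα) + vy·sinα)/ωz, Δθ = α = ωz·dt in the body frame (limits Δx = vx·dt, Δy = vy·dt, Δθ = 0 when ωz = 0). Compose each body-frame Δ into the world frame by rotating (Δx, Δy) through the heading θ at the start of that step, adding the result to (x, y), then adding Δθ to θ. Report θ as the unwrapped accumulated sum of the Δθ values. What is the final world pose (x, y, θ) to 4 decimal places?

(0.2676, 0.5971, -0.7400)

step 1: ξ=(vx,vy,ωz)=(-0.0125, 0.4375, -0.0500), dt=1.0 → body Δ=(-0.0016, 0.4376, -0.0500) → world pose (-0.0016, 0.4376, -0.0500)
step 2: ξ=(vx,vy,ωz)=(0.0375, 0.1125, -0.0500), dt=0.8 → body Δ=(0.0318, 0.0894, -0.0400) → world pose (0.0347, 0.5253, -0.0900)
step 3: ξ=(vx,vy,ωz)=(0.1875, 0.1625, -0.6500), dt=1.0 → body Δ=(0.2256, 0.0925, -0.6500) → world pose (0.2676, 0.5971, -0.7400)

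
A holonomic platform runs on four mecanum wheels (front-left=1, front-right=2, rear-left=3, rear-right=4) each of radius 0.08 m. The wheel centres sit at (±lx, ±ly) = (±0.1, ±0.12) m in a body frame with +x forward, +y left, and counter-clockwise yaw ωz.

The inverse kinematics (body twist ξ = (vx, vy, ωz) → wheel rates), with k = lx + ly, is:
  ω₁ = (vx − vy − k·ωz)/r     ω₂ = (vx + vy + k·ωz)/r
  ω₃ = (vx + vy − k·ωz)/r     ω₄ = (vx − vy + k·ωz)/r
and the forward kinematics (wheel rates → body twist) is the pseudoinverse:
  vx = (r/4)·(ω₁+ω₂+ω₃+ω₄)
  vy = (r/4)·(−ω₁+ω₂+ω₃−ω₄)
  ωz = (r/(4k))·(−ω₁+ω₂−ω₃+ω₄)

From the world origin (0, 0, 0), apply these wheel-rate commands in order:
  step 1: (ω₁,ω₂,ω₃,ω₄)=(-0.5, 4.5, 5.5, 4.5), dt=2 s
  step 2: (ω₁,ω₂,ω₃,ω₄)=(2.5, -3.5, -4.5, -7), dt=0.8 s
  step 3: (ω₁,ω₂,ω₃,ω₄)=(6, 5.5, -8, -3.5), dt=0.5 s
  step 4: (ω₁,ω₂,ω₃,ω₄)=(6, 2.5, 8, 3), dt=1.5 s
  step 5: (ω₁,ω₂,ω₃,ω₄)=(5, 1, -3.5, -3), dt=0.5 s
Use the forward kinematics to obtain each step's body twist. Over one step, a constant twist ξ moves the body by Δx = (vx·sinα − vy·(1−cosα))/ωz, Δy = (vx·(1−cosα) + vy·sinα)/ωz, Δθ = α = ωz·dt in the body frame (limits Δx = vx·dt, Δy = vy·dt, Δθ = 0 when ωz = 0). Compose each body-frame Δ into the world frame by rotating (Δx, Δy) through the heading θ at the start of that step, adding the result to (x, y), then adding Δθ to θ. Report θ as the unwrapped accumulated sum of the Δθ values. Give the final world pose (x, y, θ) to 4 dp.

step 1: ξ=(vx,vy,ωz)=(0.2800, 0.1200, 0.3636), dt=2.0 → body Δ=(0.4284, 0.4142, 0.7273) → world pose (0.4284, 0.4142, 0.7273)
step 2: ξ=(vx,vy,ωz)=(-0.2500, -0.0700, -0.7727), dt=0.8 → body Δ=(-0.2043, 0.0074, -0.6182) → world pose (0.2709, 0.2839, 0.1091)
step 3: ξ=(vx,vy,ωz)=(0.0000, -0.1000, 0.3636), dt=0.5 → body Δ=(0.0045, -0.0497, 0.1818) → world pose (0.2809, 0.2350, 0.2909)
step 4: ξ=(vx,vy,ωz)=(0.3900, 0.0300, -0.7727), dt=1.5 → body Δ=(0.4858, -0.2672, -1.1591) → world pose (0.8229, 0.1184, -0.8682)
step 5: ξ=(vx,vy,ωz)=(-0.0100, -0.0900, -0.3182), dt=0.5 → body Δ=(-0.0086, -0.0444, -0.1591) → world pose (0.7835, 0.0962, -1.0273)

(0.7835, 0.0962, -1.0273)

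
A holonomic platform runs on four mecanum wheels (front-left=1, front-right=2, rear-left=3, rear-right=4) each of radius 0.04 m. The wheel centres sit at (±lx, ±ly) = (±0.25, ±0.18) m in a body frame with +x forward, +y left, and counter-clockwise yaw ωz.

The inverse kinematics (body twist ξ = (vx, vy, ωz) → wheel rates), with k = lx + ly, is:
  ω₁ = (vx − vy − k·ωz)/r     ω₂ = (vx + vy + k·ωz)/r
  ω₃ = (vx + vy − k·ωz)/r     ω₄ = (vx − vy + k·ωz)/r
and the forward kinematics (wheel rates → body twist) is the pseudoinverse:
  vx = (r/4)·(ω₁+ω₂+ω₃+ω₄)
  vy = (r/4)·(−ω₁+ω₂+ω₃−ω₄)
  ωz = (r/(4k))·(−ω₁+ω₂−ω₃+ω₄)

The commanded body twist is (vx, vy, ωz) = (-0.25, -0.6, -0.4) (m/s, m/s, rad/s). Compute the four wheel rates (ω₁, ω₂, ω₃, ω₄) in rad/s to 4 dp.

(13.0500, -25.5500, -16.9500, 4.4500)

k = lx + ly = 0.25 + 0.18 = 0.4300;  k·ωz = 0.4300·-0.4 = -0.1720
ω₁ (FL) = (vx − vy − k·ωz)/r = 0.5220/0.04 = 13.0500
ω₂ (FR) = (vx + vy + k·ωz)/r = -1.0220/0.04 = -25.5500
ω₃ (RL) = (vx + vy − k·ωz)/r = -0.6780/0.04 = -16.9500
ω₄ (RR) = (vx − vy + k·ωz)/r = 0.1780/0.04 = 4.4500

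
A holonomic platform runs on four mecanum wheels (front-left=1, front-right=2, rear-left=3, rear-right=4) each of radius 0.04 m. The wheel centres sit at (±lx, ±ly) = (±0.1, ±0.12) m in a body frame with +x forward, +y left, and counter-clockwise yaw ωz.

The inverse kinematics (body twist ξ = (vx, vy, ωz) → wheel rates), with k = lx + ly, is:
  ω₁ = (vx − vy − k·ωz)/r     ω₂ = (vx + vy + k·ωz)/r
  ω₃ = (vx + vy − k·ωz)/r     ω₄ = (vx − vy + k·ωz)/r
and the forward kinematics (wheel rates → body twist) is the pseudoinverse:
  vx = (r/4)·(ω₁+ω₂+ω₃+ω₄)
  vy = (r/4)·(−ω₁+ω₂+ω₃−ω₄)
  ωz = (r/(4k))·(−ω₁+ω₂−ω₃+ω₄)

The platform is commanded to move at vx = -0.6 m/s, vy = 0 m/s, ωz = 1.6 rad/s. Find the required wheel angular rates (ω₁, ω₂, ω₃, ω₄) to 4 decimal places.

(-23.8000, -6.2000, -23.8000, -6.2000)

k = lx + ly = 0.1 + 0.12 = 0.2200;  k·ωz = 0.2200·1.6 = 0.3520
ω₁ (FL) = (vx − vy − k·ωz)/r = -0.9520/0.04 = -23.8000
ω₂ (FR) = (vx + vy + k·ωz)/r = -0.2480/0.04 = -6.2000
ω₃ (RL) = (vx + vy − k·ωz)/r = -0.9520/0.04 = -23.8000
ω₄ (RR) = (vx − vy + k·ωz)/r = -0.2480/0.04 = -6.2000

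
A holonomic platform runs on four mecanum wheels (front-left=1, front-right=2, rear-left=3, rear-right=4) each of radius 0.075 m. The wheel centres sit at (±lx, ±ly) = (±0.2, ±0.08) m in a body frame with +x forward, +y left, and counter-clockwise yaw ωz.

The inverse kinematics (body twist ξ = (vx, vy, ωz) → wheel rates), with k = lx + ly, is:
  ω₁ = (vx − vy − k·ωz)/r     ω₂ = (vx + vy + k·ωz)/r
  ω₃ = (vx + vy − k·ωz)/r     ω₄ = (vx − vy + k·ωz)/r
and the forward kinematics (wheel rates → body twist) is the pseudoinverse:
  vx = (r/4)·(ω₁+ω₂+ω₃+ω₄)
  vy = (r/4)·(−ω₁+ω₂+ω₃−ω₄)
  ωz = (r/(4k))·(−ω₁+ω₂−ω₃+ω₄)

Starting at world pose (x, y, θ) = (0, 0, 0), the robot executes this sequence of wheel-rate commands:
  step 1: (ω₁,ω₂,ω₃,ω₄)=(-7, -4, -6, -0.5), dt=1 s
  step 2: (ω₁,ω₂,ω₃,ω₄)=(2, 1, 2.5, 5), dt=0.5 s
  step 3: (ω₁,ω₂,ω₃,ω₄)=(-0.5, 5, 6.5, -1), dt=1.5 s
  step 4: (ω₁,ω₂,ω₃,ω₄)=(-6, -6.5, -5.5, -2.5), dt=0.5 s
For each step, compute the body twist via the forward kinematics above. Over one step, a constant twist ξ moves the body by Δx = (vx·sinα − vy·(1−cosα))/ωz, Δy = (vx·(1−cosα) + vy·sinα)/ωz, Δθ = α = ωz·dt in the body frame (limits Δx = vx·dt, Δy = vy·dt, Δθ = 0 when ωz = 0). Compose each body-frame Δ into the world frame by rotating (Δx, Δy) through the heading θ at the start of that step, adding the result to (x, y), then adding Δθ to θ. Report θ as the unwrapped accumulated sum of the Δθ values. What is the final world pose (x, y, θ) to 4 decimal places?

(-0.2926, 0.2341, 0.5022)

step 1: ξ=(vx,vy,ωz)=(-0.3281, -0.0469, 0.5692), dt=1.0 → body Δ=(-0.2977, -0.1353, 0.5692) → world pose (-0.2977, -0.1353, 0.5692)
step 2: ξ=(vx,vy,ωz)=(0.1969, -0.0656, 0.1004), dt=0.5 → body Δ=(0.0992, -0.0303, 0.0502) → world pose (-0.1978, -0.1073, 0.6194)
step 3: ξ=(vx,vy,ωz)=(0.1875, 0.2437, -0.1339), dt=1.5 → body Δ=(0.3160, 0.3350, -0.2009) → world pose (-0.1350, 0.3489, 0.4185)
step 4: ξ=(vx,vy,ωz)=(-0.3844, -0.0656, 0.1674), dt=0.5 → body Δ=(-0.1906, -0.0408, 0.0837) → world pose (-0.2926, 0.2341, 0.5022)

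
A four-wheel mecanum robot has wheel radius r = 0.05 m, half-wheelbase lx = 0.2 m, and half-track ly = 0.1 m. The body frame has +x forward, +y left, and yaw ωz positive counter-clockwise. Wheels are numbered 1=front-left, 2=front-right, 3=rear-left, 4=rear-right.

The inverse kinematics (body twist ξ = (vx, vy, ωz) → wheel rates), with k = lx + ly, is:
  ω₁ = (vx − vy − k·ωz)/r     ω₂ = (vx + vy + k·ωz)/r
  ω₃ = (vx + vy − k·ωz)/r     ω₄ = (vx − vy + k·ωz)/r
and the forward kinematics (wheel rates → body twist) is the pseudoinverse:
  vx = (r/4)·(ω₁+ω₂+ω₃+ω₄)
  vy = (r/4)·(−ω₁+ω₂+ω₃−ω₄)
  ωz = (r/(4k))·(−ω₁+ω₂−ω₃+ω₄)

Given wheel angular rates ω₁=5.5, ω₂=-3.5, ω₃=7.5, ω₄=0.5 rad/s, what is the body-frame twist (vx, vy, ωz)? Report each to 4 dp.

(0.1250, -0.0250, -0.6667)

k = lx + ly = 0.2 + 0.1 = 0.3000
ω₁+ω₂+ω₃+ω₄ = 10.0000  →  vx = (0.05/4)·10.0000 = 0.1250
−ω₁+ω₂+ω₃−ω₄ = -2.0000  →  vy = (0.05/4)·-2.0000 = -0.0250
−ω₁+ω₂−ω₃+ω₄ = -16.0000  →  ωz = (0.05/1.2000)·-16.0000 = -0.6667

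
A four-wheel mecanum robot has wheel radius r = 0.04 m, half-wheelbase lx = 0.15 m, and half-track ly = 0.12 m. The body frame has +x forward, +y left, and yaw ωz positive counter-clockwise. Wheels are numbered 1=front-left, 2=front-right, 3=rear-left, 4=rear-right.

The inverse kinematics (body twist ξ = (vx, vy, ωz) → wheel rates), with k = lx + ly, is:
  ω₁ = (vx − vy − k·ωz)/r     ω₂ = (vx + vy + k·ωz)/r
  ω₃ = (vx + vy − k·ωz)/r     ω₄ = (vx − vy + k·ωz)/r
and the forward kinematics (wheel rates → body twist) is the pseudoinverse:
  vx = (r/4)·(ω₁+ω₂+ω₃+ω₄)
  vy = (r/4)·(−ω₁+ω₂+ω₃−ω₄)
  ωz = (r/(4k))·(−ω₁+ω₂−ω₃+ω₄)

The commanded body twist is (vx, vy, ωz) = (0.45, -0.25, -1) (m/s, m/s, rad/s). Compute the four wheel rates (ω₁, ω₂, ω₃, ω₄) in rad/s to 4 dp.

(24.2500, -1.7500, 11.7500, 10.7500)

k = lx + ly = 0.15 + 0.12 = 0.2700;  k·ωz = 0.2700·-1 = -0.2700
ω₁ (FL) = (vx − vy − k·ωz)/r = 0.9700/0.04 = 24.2500
ω₂ (FR) = (vx + vy + k·ωz)/r = -0.0700/0.04 = -1.7500
ω₃ (RL) = (vx + vy − k·ωz)/r = 0.4700/0.04 = 11.7500
ω₄ (RR) = (vx − vy + k·ωz)/r = 0.4300/0.04 = 10.7500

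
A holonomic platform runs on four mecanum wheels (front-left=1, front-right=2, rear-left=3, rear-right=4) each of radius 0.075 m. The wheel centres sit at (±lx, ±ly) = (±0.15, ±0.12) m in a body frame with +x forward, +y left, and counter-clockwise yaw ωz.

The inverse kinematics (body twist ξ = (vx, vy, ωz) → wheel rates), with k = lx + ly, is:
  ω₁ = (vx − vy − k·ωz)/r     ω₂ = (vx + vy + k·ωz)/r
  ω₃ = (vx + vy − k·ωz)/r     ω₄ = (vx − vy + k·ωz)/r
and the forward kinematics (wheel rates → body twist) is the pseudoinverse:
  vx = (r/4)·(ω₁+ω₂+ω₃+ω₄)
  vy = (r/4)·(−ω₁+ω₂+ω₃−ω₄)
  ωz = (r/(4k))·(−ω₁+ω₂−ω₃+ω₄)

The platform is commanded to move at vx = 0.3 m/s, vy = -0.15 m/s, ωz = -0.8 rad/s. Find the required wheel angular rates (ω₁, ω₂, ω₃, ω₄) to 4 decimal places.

(8.8800, -0.8800, 4.8800, 3.1200)

k = lx + ly = 0.15 + 0.12 = 0.2700;  k·ωz = 0.2700·-0.8 = -0.2160
ω₁ (FL) = (vx − vy − k·ωz)/r = 0.6660/0.075 = 8.8800
ω₂ (FR) = (vx + vy + k·ωz)/r = -0.0660/0.075 = -0.8800
ω₃ (RL) = (vx + vy − k·ωz)/r = 0.3660/0.075 = 4.8800
ω₄ (RR) = (vx − vy + k·ωz)/r = 0.2340/0.075 = 3.1200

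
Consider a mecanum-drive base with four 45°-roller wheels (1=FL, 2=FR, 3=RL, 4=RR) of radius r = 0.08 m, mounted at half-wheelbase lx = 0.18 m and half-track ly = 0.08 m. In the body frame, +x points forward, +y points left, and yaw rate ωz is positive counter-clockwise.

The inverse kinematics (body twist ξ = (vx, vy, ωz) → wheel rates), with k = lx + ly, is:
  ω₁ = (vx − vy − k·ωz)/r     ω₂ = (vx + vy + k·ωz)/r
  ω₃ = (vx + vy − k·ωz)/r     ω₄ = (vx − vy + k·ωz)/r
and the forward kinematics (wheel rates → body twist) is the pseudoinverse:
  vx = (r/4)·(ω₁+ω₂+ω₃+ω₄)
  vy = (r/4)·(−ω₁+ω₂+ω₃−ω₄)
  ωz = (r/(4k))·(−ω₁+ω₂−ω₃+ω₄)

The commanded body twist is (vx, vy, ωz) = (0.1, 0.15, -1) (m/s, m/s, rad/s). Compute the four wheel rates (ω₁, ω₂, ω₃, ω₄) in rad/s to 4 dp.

(2.6250, -0.1250, 6.3750, -3.8750)

k = lx + ly = 0.18 + 0.08 = 0.2600;  k·ωz = 0.2600·-1 = -0.2600
ω₁ (FL) = (vx − vy − k·ωz)/r = 0.2100/0.08 = 2.6250
ω₂ (FR) = (vx + vy + k·ωz)/r = -0.0100/0.08 = -0.1250
ω₃ (RL) = (vx + vy − k·ωz)/r = 0.5100/0.08 = 6.3750
ω₄ (RR) = (vx − vy + k·ωz)/r = -0.3100/0.08 = -3.8750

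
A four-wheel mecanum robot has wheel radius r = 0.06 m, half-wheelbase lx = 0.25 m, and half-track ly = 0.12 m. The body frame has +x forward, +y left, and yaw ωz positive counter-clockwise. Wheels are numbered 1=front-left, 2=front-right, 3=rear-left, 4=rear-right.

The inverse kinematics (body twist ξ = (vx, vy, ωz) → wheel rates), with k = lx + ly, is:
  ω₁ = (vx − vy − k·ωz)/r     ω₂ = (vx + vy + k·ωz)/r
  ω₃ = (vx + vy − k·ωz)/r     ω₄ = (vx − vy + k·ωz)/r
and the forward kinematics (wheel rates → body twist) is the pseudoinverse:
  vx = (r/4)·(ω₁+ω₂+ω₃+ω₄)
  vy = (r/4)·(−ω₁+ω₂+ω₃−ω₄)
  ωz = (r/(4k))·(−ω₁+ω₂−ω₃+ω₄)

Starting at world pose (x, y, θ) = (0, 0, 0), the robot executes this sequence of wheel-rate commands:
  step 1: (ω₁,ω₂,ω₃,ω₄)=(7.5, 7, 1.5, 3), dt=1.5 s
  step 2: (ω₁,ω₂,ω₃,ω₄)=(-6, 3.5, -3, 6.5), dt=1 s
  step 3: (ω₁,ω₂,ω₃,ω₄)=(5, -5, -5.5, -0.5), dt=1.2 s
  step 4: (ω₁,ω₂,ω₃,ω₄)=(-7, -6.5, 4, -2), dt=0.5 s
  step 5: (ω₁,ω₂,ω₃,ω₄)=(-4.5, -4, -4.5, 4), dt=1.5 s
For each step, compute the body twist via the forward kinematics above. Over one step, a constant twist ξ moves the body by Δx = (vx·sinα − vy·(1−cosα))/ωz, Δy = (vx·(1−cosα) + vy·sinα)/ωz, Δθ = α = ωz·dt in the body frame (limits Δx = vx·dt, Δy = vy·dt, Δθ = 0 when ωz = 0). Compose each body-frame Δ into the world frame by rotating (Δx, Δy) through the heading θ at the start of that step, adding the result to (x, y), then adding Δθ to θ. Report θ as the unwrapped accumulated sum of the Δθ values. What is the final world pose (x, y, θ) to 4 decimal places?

(0.4114, -0.5683, 1.0236)

step 1: ξ=(vx,vy,ωz)=(0.2850, -0.0300, 0.0405), dt=1.5 → body Δ=(0.4286, -0.0320, 0.0608) → world pose (0.4286, -0.0320, 0.0608)
step 2: ξ=(vx,vy,ωz)=(0.0150, 0.0000, 0.7703), dt=1.0 → body Δ=(0.0136, 0.0055, 0.7703) → world pose (0.4418, -0.0257, 0.8311)
step 3: ξ=(vx,vy,ωz)=(-0.0900, -0.2250, -0.2027), dt=1.2 → body Δ=(-0.1396, -0.2543, -0.2432) → world pose (0.5355, -0.3002, 0.5878)
step 4: ξ=(vx,vy,ωz)=(-0.1725, 0.0975, -0.2230), dt=0.5 → body Δ=(-0.0834, 0.0535, -0.1115) → world pose (0.4365, -0.3019, 0.4764)
step 5: ξ=(vx,vy,ωz)=(-0.1350, -0.1200, 0.3649), dt=1.5 → body Δ=(-0.1445, -0.2252, 0.5473) → world pose (0.4114, -0.5683, 1.0236)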